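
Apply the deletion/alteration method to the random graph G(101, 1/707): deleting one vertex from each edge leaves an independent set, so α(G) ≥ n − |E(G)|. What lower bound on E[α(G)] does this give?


E[|E(G)|] = C(101, 2)·p = 5050 · (1/707) = 50/7.
E[α(G)] ≥ n − E[|E(G)|] = 101 − 50/7 = 657/7.
Numerically: ≈ 93.857143.
(This is only a lower bound; the true E[α(G)] may be larger.)

E[α(G)] ≥ 657/7 ≈ 93.857143.


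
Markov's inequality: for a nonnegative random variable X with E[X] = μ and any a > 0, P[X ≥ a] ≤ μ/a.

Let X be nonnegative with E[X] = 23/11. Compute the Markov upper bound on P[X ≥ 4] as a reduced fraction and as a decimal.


μ = E[X] = 23/11, a = 4.
Markov: P[X ≥ 4] ≤ μ/a = (23/11)/4 = 23/44.
Numerically: ≈ 0.5227.
(Since a = 4 > μ = 2.0909, the bound 23/44 is < 1 and informative.)

P[X ≥ 4] ≤ 23/44 ≈ 0.5227.


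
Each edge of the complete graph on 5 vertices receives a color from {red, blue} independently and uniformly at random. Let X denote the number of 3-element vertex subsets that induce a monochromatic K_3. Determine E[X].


Let X = Σ_S X_S over the C(5, 3) = 10 subsets S of size 3, where X_S = 1 if the K_3 on S is monochromatic.
For a fixed S, the K_3 on S has C(3, 2) = 3 edges. P[all 3 edges red] = (1/2)^3, and likewise for blue, so P[monochromatic] = 2·(1/2)^3 = 2^{1 − 3} = 1/4.
Summing: E[X] = C(5, 3) · 2^{1 − 3} = 10 · 1/4 = 5/2.
Numerically: E[X] ≈ 2.5000.

E[X] = C(5,3)·2^(1−C(3,2)) = 5/2 ≈ 2.5000.


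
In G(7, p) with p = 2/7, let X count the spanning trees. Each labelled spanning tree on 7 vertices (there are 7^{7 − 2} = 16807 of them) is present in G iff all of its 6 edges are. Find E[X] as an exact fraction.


K_7 has 7^{7 − 2} = 16807 labelled spanning trees.
For each such spanning tree H, let X_H = 1 if all 6 edges of H are present in G. Then P[X_H = 1] = p^{6} = (2/7)^{6} = 64/117649.
By linearity of expectation: E[X] = Σ_H E[X_H] = 16807 · p^{6} = 16807 · 64/117649 = 64/7.
Numerically: E[X] ≈ 9.1429.

E[X] = 16807 · (2/7)^{6} = 64/7 ≈ 9.1429.


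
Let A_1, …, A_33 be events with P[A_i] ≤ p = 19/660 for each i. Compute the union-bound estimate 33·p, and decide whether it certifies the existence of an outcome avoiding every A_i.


Union bound: P[∪_{i=1}^{33} A_i] ≤ Σ_i P[A_i] ≤ 33·p = 33·(19/660) = 19/20.
Numerically: 19/20 ≈ 0.950000.
Is 19/20 < 1? YES.
Since P[∪ A_i] ≤ 19/20 < 1, the complement has P[∩ A_i^c] ≥ 1 − 19/20 = 1/20 > 0, so some outcome avoids every A_i.

33·p = 19/20 ≈ 0.950000; existence CERTIFIED by the union bound.


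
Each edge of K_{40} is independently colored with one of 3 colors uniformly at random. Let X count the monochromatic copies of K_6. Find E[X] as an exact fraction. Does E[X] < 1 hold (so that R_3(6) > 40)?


E[X] = C(40, 6) · 3^{1 − 15} = 3838380 · 3^{−14} = 3838380/4782969.
As a reduced fraction: E[X] = 1279460/1594323 ≈ 0.802510.
Is E[X] < 1? YES.
Since E[X] < 1, there exists a 3-coloring of K_{40} with no monochromatic K_6; hence R_3(6) > 40.

E[X] = 1279460/1594323 ≈ 0.802510; E[X] < 1, so R_3(6) > 40.


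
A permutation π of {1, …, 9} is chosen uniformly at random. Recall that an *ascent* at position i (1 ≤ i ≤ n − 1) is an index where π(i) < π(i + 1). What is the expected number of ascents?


Write X = Σ X_I over i = 1, …, 8, with X_I the indicator of one ascent.
There are 8 indicators.
For each fixed i, the pair (π(i), π(i+1)) is a uniformly random ordered pair of distinct values from {1, …, 9}; by symmetry P[π(i) < π(i+1)] = 1/2.
By linearity: E[X] = 8 · (1/2) = (9 − 1) · (1/2) = 4 ≈ 4.000.

E[X] = 4 = 4.000.


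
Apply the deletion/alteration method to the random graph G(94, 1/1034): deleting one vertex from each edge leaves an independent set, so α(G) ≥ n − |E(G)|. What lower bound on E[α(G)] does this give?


E[|E(G)|] = C(94, 2)·p = 4371 · (1/1034) = 93/22.
E[α(G)] ≥ n − E[|E(G)|] = 94 − 93/22 = 1975/22.
Numerically: ≈ 89.7727.
(This is only a lower bound; the true E[α(G)] may be larger.)

E[α(G)] ≥ 1975/22 ≈ 89.7727.


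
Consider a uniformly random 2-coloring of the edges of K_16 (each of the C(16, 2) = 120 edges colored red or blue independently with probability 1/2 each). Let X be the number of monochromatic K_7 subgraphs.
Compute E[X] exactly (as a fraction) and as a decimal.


Let X = Σ_S X_S over the C(16, 7) = 11440 subsets S of size 7, where X_S = 1 if the K_7 on S is monochromatic.
For a fixed S, the K_7 on S has C(7, 2) = 21 edges. P[all 21 edges red] = (1/2)^21, and likewise for blue, so P[monochromatic] = 2·(1/2)^21 = 2^{1 − 21} = 1/1048576.
Summing: E[X] = C(16, 7) · 2^{1 − 21} = 11440 · 1/1048576 = 715/65536.
Numerically: E[X] ≈ 0.011.

E[X] = C(16,7)·2^(1−C(7,2)) = 715/65536 ≈ 0.011.


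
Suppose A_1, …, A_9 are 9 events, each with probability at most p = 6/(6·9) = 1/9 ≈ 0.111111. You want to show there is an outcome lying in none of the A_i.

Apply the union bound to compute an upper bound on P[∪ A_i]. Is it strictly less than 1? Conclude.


Union bound: P[∪_{i=1}^{9} A_i] ≤ Σ_i P[A_i] ≤ 9·p = 9·(1/9) = 1.
Numerically: 1 ≈ 1.000000.
Is 1 < 1? NO.
Since the bound 1 is ≥ 1, the union bound is uninformative here; it does NOT by itself certify existence.

9·p = 1 ≈ 1.000000; existence NOT certified by the union bound.


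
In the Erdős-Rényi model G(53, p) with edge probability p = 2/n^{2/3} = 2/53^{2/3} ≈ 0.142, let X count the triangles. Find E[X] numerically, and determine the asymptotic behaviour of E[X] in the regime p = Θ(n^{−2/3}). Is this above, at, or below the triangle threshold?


Number of potential triangles: C(53, 3) = 23426.
Each occurs with probability p³ ≈ (0.142)³ ≈ 2.84799e-03.
By linearity: E[X] = C(53, 3)·p³ ≈ 23426 · 2.84799e-03 ≈ 66.717.
Since α = 2/3 < 1, p = c/n^{2/3} ≫ 1/n is above the triangle threshold p ~ 1/n. Asymptotically E[X] ~ (c³/6)·n^{3(1−α)} = (2³/6)·n^{1} → ∞; triangles are abundant w.h.p.

E[X] ≈ 66.717; in regime p = Θ(1/n^{2/3}) E[X] diverges (above the triangle threshold p ~ 1/n).


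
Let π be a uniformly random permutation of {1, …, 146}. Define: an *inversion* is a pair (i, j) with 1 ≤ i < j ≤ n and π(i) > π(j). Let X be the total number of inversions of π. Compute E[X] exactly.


Write X = Σ X_I over the C(146, 2) = 10585 pairs i < j, with X_I the indicator of one inversion.
There are 10585 indicators.
For each fixed pair i < j, the values π(i) and π(j) are two distinct elements of {1, …, 146} in uniformly random order; by symmetry P[π(i) > π(j)] = 1/2.
By linearity: E[X] = 10585 · (1/2) = C(146, 2) · (1/2) = 10585/2 = 10585/2 ≈ 5292.5000.

E[X] = 10585/2 = 5292.5000.


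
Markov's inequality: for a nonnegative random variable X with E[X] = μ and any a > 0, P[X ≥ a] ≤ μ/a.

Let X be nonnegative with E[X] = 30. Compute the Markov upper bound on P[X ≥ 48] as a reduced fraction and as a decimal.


μ = E[X] = 30, a = 48.
Markov: P[X ≥ 48] ≤ μ/a = (30)/48 = 5/8.
Numerically: ≈ 0.625000.
(Since a = 48 > μ = 30.000000, the bound 5/8 is < 1 and informative.)

P[X ≥ 48] ≤ 5/8 ≈ 0.625000.


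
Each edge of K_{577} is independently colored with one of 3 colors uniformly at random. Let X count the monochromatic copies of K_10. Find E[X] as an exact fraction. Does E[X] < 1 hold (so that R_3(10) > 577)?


E[X] = C(577, 10) · 3^{1 − 45} = 1042166760920175198880 · 3^{−44} = 1042166760920175198880/984770902183611232881.
As a reduced fraction: E[X] = 1042166760920175198880/984770902183611232881 ≈ 1.0583.
Is E[X] < 1? NO.
Since E[X] ≥ 1, the first-moment bound is inconclusive at n = 577; it does NOT by itself certify R_3(10) > 577.

E[X] = 1042166760920175198880/984770902183611232881 ≈ 1.0583; E[X] ≥ 1; first-moment method inconclusive here.


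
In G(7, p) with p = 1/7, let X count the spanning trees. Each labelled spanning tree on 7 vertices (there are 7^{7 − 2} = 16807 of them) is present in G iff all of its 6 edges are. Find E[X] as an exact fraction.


K_7 has 7^{7 − 2} = 16807 labelled spanning trees.
For each such spanning tree H, let X_H = 1 if all 6 edges of H are present in G. Then P[X_H = 1] = p^{6} = (1/7)^{6} = 1/117649.
Summing the indicators: E[X] = Σ_H E[X_H] = 16807 · p^{6} = 16807 · 1/117649 = 1/7.
Numerically: E[X] ≈ 0.143.

E[X] = 16807 · (1/7)^{6} = 1/7 ≈ 0.143.


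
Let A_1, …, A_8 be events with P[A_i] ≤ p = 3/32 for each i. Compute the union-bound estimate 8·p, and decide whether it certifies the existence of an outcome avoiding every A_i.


Union bound: P[∪_{i=1}^{8} A_i] ≤ Σ_i P[A_i] ≤ 8·p = 8·(3/32) = 3/4.
Numerically: 3/4 ≈ 0.750.
Is 3/4 < 1? YES.
Since P[∪ A_i] ≤ 3/4 < 1, the complement has P[∩ A_i^c] ≥ 1 − 3/4 = 1/4 > 0, so some outcome avoids every A_i.

8·p = 3/4 ≈ 0.750; existence CERTIFIED by the union bound.


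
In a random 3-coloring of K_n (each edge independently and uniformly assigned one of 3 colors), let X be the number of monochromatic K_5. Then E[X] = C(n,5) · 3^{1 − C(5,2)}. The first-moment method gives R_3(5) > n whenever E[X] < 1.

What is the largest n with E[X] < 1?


We need C(n, 5) · 3^{1 − 10} < 1, i.e. C(n, 5) < 3^{10 − 1} = 19683.
Check values of n near the boundary:
  n = 16: C(16, 5) = 4368; 4368 < 19683? YES
  n = 17: C(17, 5) = 6188; 6188 < 19683? YES
  n = 18: C(18, 5) = 8568; 8568 < 19683? YES
  n = 19: C(19, 5) = 11628; 11628 < 19683? YES
  n = 20: C(20, 5) = 15504; 15504 < 19683? YES
  n = 21: C(21, 5) = 20349; 20349 < 19683? NO
  n = 22: C(22, 5) = 26334; 26334 < 19683? NO
  n = 23: C(23, 5) = 33649; 33649 < 19683? NO
The largest n with C(n, 5) < 19683 is n = 20 (where E[X] = 5168/6561 ≈ 0.788). Hence R_3(5) > 20, i.e. R_3(5) ≥ 21.

Largest n = 20; hence R_3(5) > 20.


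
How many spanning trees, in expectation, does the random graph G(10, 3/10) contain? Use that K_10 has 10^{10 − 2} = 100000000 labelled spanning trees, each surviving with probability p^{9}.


K_10 has 10^{10 − 2} = 100000000 labelled spanning trees.
For each such spanning tree H, let X_H = 1 if all 9 edges of H are present in G. Then P[X_H = 1] = p^{9} = (3/10)^{9} = 19683/1000000000.
By linearity of expectation: E[X] = Σ_H E[X_H] = 100000000 · p^{9} = 100000000 · 19683/1000000000 = 19683/10.
Numerically: E[X] ≈ 1968.3.

E[X] = 100000000 · (3/10)^{9} = 19683/10 ≈ 1968.3.


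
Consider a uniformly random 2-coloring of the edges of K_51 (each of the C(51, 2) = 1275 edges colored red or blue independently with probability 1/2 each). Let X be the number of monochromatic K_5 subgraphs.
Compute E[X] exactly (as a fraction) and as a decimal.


Let X = Σ_S X_S over the C(51, 5) = 2349060 subsets S of size 5, where X_S = 1 if the K_5 on S is monochromatic.
For a fixed S, the K_5 on S has C(5, 2) = 10 edges. P[all 10 edges red] = (1/2)^10, and likewise for blue, so P[monochromatic] = 2·(1/2)^10 = 2^{1 − 10} = 1/512.
By linearity: E[X] = C(51, 5) · 2^{1 − 10} = 2349060 · 1/512 = 587265/128.
Numerically: E[X] ≈ 4588.008.

E[X] = C(51,5)·2^(1−C(5,2)) = 587265/128 ≈ 4588.008.


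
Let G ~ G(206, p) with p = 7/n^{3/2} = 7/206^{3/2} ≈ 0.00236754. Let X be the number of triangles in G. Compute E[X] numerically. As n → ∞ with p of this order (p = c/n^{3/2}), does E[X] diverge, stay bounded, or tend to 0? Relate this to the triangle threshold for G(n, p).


Number of potential triangles: C(206, 3) = 1435820.
Each occurs with probability p³ ≈ (0.00236754)³ ≈ 1.32706327e-08.
By linearity: E[X] = C(206, 3)·p³ ≈ 1435820 · 1.32706327e-08 ≈ 0.019054.
Since α = 3/2 > 1, p = c/n^{3/2} = o(1/n) is below the triangle threshold p ~ 1/n. Asymptotically E[X] ~ (c³/6)·n^{3(1−α)} = (7³/6)·n^{-1.5} → 0, so by Markov's inequality G has no triangles w.h.p.

E[X] ≈ 0.019054; in regime p = Θ(1/n^{3/2}) E[X] tends to 0 (below the triangle threshold p ~ 1/n).


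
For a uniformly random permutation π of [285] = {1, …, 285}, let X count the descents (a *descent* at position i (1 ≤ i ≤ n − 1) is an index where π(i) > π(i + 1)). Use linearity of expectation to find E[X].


Write X = Σ X_I over i = 1, …, 284, with X_I the indicator of one descent.
There are 284 indicators.
For each fixed i, the pair (π(i), π(i+1)) is a uniformly random ordered pair of distinct values from {1, …, 285}; by symmetry P[π(i) > π(i+1)] = 1/2.
By linearity: E[X] = 284 · (1/2) = (285 − 1) · (1/2) = 142 ≈ 142.0000.

E[X] = 142 = 142.0000.


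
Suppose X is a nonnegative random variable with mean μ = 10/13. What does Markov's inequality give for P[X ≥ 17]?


μ = E[X] = 10/13, a = 17.
Markov: P[X ≥ 17] ≤ μ/a = (10/13)/17 = 10/221.
Numerically: ≈ 0.045249.
(Since a = 17 > μ = 0.769231, the bound 10/221 is < 1 and informative.)

P[X ≥ 17] ≤ 10/221 ≈ 0.045249.


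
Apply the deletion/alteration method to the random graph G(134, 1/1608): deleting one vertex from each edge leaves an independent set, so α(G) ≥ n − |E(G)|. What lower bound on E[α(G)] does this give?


E[|E(G)|] = C(134, 2)·p = 8911 · (1/1608) = 133/24.
E[α(G)] ≥ n − E[|E(G)|] = 134 − 133/24 = 3083/24.
Numerically: ≈ 128.458333.
(This is only a lower bound; the true E[α(G)] may be larger.)

E[α(G)] ≥ 3083/24 ≈ 128.458333.


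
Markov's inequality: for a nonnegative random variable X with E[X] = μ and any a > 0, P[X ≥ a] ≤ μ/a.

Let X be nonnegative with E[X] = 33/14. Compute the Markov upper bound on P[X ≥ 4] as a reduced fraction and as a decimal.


μ = E[X] = 33/14, a = 4.
Markov: P[X ≥ 4] ≤ μ/a = (33/14)/4 = 33/56.
Numerically: ≈ 0.5893.
(Since a = 4 > μ = 2.3571, the bound 33/56 is < 1 and informative.)

P[X ≥ 4] ≤ 33/56 ≈ 0.5893.


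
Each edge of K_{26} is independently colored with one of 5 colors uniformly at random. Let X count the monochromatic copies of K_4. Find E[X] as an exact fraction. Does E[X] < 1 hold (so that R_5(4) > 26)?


E[X] = C(26, 4) · 5^{1 − 6} = 14950 · 5^{−5} = 14950/3125.
As a reduced fraction: E[X] = 598/125 ≈ 4.78400.
Is E[X] < 1? NO.
Since E[X] ≥ 1, the first-moment bound is inconclusive at n = 26; it does NOT by itself certify R_5(4) > 26.

E[X] = 598/125 ≈ 4.78400; E[X] ≥ 1; first-moment method inconclusive here.


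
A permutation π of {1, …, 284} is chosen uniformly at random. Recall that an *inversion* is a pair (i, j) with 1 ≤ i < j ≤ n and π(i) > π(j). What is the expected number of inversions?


Write X = Σ X_I over the C(284, 2) = 40186 pairs i < j, with X_I the indicator of one inversion.
There are 40186 indicators.
For each fixed pair i < j, the values π(i) and π(j) are two distinct elements of {1, …, 284} in uniformly random order; by symmetry P[π(i) > π(j)] = 1/2.
By linearity: E[X] = 40186 · (1/2) = C(284, 2) · (1/2) = 40186/2 = 20093 ≈ 20093.000000.

E[X] = 20093 = 20093.000000.


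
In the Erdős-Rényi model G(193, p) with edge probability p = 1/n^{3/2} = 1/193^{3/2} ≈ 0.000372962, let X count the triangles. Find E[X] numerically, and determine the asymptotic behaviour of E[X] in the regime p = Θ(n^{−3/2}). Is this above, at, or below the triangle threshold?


Number of potential triangles: C(193, 3) = 1179616.
Each occurs with probability p³ ≈ (0.000372962)³ ≈ 5.18790613e-11.
By linearity: E[X] = C(193, 3)·p³ ≈ 1179616 · 5.18790613e-11 ≈ 0.000061.
Since α = 3/2 > 1, p = c/n^{3/2} = o(1/n) is below the triangle threshold p ~ 1/n. Asymptotically E[X] ~ (c³/6)·n^{3(1−α)} = (1³/6)·n^{-1.5} → 0, so by Markov's inequality G has no triangles w.h.p.

E[X] ≈ 0.000061; in regime p = Θ(1/n^{3/2}) E[X] tends to 0 (below the triangle threshold p ~ 1/n).


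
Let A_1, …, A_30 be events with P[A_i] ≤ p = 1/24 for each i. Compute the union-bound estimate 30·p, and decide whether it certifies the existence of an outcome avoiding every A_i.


Union bound: P[∪_{i=1}^{30} A_i] ≤ Σ_i P[A_i] ≤ 30·p = 30·(1/24) = 5/4.
Numerically: 5/4 ≈ 1.25000.
Is 5/4 < 1? NO.
Since the bound 5/4 is ≥ 1, the union bound is uninformative here; it does NOT by itself certify existence.

30·p = 5/4 ≈ 1.25000; existence NOT certified by the union bound.


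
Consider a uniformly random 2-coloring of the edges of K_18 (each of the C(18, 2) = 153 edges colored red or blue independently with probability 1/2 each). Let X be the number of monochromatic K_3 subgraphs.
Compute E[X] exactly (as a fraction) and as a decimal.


Let X = Σ_S X_S over the C(18, 3) = 816 subsets S of size 3, where X_S = 1 if the K_3 on S is monochromatic.
For a fixed S, the K_3 on S has C(3, 2) = 3 edges. P[all 3 edges red] = (1/2)^3, and likewise for blue, so P[monochromatic] = 2·(1/2)^3 = 2^{1 − 3} = 1/4.
Summing: E[X] = C(18, 3) · 2^{1 − 3} = 816 · 1/4 = 204.
Numerically: E[X] ≈ 204.000.

E[X] = C(18,3)·2^(1−C(3,2)) = 204 ≈ 204.000.


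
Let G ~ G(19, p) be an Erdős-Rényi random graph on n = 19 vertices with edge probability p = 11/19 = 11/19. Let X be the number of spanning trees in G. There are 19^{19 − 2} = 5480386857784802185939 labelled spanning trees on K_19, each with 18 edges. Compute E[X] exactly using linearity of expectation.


K_19 has 19^{19 − 2} = 5480386857784802185939 labelled spanning trees.
For each such spanning tree H, let X_H = 1 if all 18 edges of H are present in G. Then P[X_H = 1] = p^{18} = (11/19)^{18} = 5559917313492231481/104127350297911241532841.
Summing the indicators: E[X] = Σ_H E[X_H] = 5480386857784802185939 · p^{18} = 5480386857784802185939 · 5559917313492231481/104127350297911241532841 = 5559917313492231481/19.
Numerically: E[X] ≈ 2.92627e+17.

E[X] = 5480386857784802185939 · (11/19)^{18} = 5559917313492231481/19 ≈ 2.92627e+17.


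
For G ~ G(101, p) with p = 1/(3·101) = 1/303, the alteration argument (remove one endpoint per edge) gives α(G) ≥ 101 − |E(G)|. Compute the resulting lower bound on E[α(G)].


E[|E(G)|] = C(101, 2)·p = 5050 · (1/303) = 50/3.
E[α(G)] ≥ n − E[|E(G)|] = 101 − 50/3 = 253/3.
Numerically: ≈ 84.333333.
(This is only a lower bound; the true E[α(G)] may be larger.)

E[α(G)] ≥ 253/3 ≈ 84.333333.


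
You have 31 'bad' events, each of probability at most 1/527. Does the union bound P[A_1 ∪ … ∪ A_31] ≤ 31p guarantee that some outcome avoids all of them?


Union bound: P[∪_{i=1}^{31} A_i] ≤ Σ_i P[A_i] ≤ 31·p = 31·(1/527) = 1/17.
Numerically: 1/17 ≈ 0.059.
Is 1/17 < 1? YES.
Since P[∪ A_i] ≤ 1/17 < 1, the complement has P[∩ A_i^c] ≥ 1 − 1/17 = 16/17 > 0, so some outcome avoids every A_i.

31·p = 1/17 ≈ 0.059; existence CERTIFIED by the union bound.


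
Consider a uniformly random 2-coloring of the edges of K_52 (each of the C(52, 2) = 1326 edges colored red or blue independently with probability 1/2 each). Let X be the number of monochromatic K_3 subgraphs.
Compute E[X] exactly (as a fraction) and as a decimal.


Let X = Σ_S X_S over the C(52, 3) = 22100 subsets S of size 3, where X_S = 1 if the K_3 on S is monochromatic.
For a fixed S, the K_3 on S has C(3, 2) = 3 edges. P[all 3 edges red] = (1/2)^3, and likewise for blue, so P[monochromatic] = 2·(1/2)^3 = 2^{1 − 3} = 1/4.
Summing: E[X] = C(52, 3) · 2^{1 − 3} = 22100 · 1/4 = 5525.
Numerically: E[X] ≈ 5525.000.

E[X] = C(52,3)·2^(1−C(3,2)) = 5525 ≈ 5525.000.


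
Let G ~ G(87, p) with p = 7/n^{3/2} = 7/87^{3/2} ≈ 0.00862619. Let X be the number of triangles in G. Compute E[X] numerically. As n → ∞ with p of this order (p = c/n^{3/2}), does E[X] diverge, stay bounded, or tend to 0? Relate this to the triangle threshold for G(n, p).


Number of potential triangles: C(87, 3) = 105995.
Each occurs with probability p³ ≈ (0.00862619)³ ≈ 6.41885379e-07.
By linearity: E[X] = C(87, 3)·p³ ≈ 105995 · 6.41885379e-07 ≈ 0.068037.
Since α = 3/2 > 1, p = c/n^{3/2} = o(1/n) is below the triangle threshold p ~ 1/n. Asymptotically E[X] ~ (c³/6)·n^{3(1−α)} = (7³/6)·n^{-1.5} → 0, so by Markov's inequality G has no triangles w.h.p.

E[X] ≈ 0.068037; in regime p = Θ(1/n^{3/2}) E[X] tends to 0 (below the triangle threshold p ~ 1/n).


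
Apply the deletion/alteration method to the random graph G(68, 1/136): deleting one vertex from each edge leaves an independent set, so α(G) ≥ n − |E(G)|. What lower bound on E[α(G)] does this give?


E[|E(G)|] = C(68, 2)·p = 2278 · (1/136) = 67/4.
E[α(G)] ≥ n − E[|E(G)|] = 68 − 67/4 = 205/4.
Numerically: ≈ 51.25000.
(This is only a lower bound; the true E[α(G)] may be larger.)

E[α(G)] ≥ 205/4 ≈ 51.25000.


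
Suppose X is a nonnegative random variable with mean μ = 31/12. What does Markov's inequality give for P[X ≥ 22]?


μ = E[X] = 31/12, a = 22.
Markov: P[X ≥ 22] ≤ μ/a = (31/12)/22 = 31/264.
Numerically: ≈ 0.1174.
(Since a = 22 > μ = 2.5833, the bound 31/264 is < 1 and informative.)

P[X ≥ 22] ≤ 31/264 ≈ 0.1174.


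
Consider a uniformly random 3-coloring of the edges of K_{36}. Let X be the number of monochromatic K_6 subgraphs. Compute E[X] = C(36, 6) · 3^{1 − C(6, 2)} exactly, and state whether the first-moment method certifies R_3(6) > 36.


E[X] = C(36, 6) · 3^{1 − 15} = 1947792 · 3^{−14} = 1947792/4782969.
As a reduced fraction: E[X] = 649264/1594323 ≈ 0.4072349.
Is E[X] < 1? YES.
Since E[X] < 1, there exists a 3-coloring of K_{36} with no monochromatic K_6; hence R_3(6) > 36.

E[X] = 649264/1594323 ≈ 0.4072349; E[X] < 1, so R_3(6) > 36.


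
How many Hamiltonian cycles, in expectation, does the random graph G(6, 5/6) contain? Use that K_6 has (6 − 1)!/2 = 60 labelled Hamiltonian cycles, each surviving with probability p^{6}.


K_6 has (6 − 1)!/2 = 60 labelled Hamiltonian cycles.
For each such Hamiltonian cycle H, let X_H = 1 if all 6 edges of H are present in G. Then P[X_H = 1] = p^{6} = (5/6)^{6} = 15625/46656.
Summing the indicators: E[X] = Σ_H E[X_H] = 60 · p^{6} = 60 · 15625/46656 = 78125/3888.
Numerically: E[X] ≈ 20.1.

E[X] = 60 · (5/6)^{6} = 78125/3888 ≈ 20.1.


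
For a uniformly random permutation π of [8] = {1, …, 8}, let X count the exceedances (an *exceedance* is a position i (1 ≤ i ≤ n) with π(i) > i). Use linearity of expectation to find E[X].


Write X = Σ_{i=1}^{8} X_i, where X_i = 1_{π(i) > i}.
For each fixed i, π(i) is uniform over {1, …, 8} (marginal of a uniform permutation), so P[π(i) > i] = (n − i)/n. Summing: Σ_{i=1}^{8} (n − i)/n = (0 + 1 + … + 7)/8 = 8(8 − 1)/(2·8) = (8 − 1)/2.
Hence E[X] = Σ_{i=1}^{8} (8 − i)/8 = 7/2 ≈ 3.500.

E[X] = 7/2 = 3.500.


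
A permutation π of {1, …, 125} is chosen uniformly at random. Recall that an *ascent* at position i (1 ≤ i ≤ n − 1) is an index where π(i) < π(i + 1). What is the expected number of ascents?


Write X = Σ X_I over i = 1, …, 124, with X_I the indicator of one ascent.
There are 124 indicators.
For each fixed i, the pair (π(i), π(i+1)) is a uniformly random ordered pair of distinct values from {1, …, 125}; by symmetry P[π(i) < π(i+1)] = 1/2.
By linearity: E[X] = 124 · (1/2) = (125 − 1) · (1/2) = 62 ≈ 62.000.

E[X] = 62 = 62.000.


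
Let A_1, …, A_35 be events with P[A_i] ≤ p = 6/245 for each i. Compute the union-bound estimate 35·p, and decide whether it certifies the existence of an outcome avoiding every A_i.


Union bound: P[∪_{i=1}^{35} A_i] ≤ Σ_i P[A_i] ≤ 35·p = 35·(6/245) = 6/7.
Numerically: 6/7 ≈ 0.857.
Is 6/7 < 1? YES.
Since P[∪ A_i] ≤ 6/7 < 1, the complement has P[∩ A_i^c] ≥ 1 − 6/7 = 1/7 > 0, so some outcome avoids every A_i.

35·p = 6/7 ≈ 0.857; existence CERTIFIED by the union bound.


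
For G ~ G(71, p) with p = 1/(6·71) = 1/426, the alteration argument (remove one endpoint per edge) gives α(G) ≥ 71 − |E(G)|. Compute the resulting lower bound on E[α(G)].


E[|E(G)|] = C(71, 2)·p = 2485 · (1/426) = 35/6.
E[α(G)] ≥ n − E[|E(G)|] = 71 − 35/6 = 391/6.
Numerically: ≈ 65.16667.
(This is only a lower bound; the true E[α(G)] may be larger.)

E[α(G)] ≥ 391/6 ≈ 65.16667.


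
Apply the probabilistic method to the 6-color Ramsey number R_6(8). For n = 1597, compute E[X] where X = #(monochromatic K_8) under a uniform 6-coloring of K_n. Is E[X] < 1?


E[X] = C(1597, 8) · 6^{1 − 28} = 1031080153060953275445 · 6^{−27} = 1031080153060953275445/1023490369077469249536.
As a reduced fraction: E[X] = 38188153817072343535/37907050706572935168 ≈ 1.007416.
Is E[X] < 1? NO.
Since E[X] ≥ 1, the first-moment bound is inconclusive at n = 1597; it does NOT by itself certify R_6(8) > 1597.

E[X] = 38188153817072343535/37907050706572935168 ≈ 1.007416; E[X] ≥ 1; first-moment method inconclusive here.


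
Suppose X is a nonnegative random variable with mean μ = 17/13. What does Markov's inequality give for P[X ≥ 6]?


μ = E[X] = 17/13, a = 6.
Markov: P[X ≥ 6] ≤ μ/a = (17/13)/6 = 17/78.
Numerically: ≈ 0.21795.
(Since a = 6 > μ = 1.30769, the bound 17/78 is < 1 and informative.)

P[X ≥ 6] ≤ 17/78 ≈ 0.21795.


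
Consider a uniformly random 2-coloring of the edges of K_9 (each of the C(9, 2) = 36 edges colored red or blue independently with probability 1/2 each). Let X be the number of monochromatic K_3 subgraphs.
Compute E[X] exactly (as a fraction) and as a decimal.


Let X = Σ_S X_S over the C(9, 3) = 84 subsets S of size 3, where X_S = 1 if the K_3 on S is monochromatic.
For a fixed S, the K_3 on S has C(3, 2) = 3 edges. P[all 3 edges red] = (1/2)^3, and likewise for blue, so P[monochromatic] = 2·(1/2)^3 = 2^{1 − 3} = 1/4.
By linearity of expectation: E[X] = C(9, 3) · 2^{1 − 3} = 84 · 1/4 = 21.
Numerically: E[X] ≈ 21.000.

E[X] = C(9,3)·2^(1−C(3,2)) = 21 ≈ 21.000.


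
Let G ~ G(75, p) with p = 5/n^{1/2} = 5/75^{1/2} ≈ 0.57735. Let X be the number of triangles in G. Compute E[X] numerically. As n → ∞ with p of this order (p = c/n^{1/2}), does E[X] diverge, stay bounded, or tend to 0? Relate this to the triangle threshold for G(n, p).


Number of potential triangles: C(75, 3) = 67525.
Each occurs with probability p³ ≈ (0.57735)³ ≈ 1.92450090e-01.
By linearity: E[X] = C(75, 3)·p³ ≈ 67525 · 1.92450090e-01 ≈ 12995.192309.
Since α = 1/2 < 1, p = c/n^{1/2} ≫ 1/n is above the triangle threshold p ~ 1/n. Asymptotically E[X] ~ (c³/6)·n^{3(1−α)} = (5³/6)·n^{1.5} → ∞; triangles are abundant w.h.p.

E[X] ≈ 12995.192309; in regime p = Θ(1/n^{1/2}) E[X] diverges (above the triangle threshold p ~ 1/n).


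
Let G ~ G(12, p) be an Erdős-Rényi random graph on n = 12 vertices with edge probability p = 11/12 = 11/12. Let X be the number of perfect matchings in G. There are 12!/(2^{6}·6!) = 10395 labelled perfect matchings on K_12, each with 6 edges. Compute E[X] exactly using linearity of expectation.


K_12 has 12!/(2^{6}·6!) = 10395 labelled perfect matchings.
For each such perfect matching H, let X_H = 1 if all 6 edges of H are present in G. Then P[X_H = 1] = p^{6} = (11/12)^{6} = 1771561/2985984.
Summing the indicators: E[X] = Σ_H E[X_H] = 10395 · p^{6} = 10395 · 1771561/2985984 = 682050985/110592.
Numerically: E[X] ≈ 6167.27.

E[X] = 10395 · (11/12)^{6} = 682050985/110592 ≈ 6167.27.


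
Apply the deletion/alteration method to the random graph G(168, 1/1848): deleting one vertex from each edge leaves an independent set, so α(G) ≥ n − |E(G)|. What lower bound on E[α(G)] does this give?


E[|E(G)|] = C(168, 2)·p = 14028 · (1/1848) = 167/22.
E[α(G)] ≥ n − E[|E(G)|] = 168 − 167/22 = 3529/22.
Numerically: ≈ 160.409.
(This is only a lower bound; the true E[α(G)] may be larger.)

E[α(G)] ≥ 3529/22 ≈ 160.409.


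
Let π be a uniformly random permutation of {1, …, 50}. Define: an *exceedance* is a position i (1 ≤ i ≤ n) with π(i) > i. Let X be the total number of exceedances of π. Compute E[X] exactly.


Write X = Σ_{i=1}^{50} X_i, where X_i = 1_{π(i) > i}.
For each fixed i, π(i) is uniform over {1, …, 50} (marginal of a uniform permutation), so P[π(i) > i] = (n − i)/n. Summing: Σ_{i=1}^{50} (n − i)/n = (0 + 1 + … + 49)/50 = 50(50 − 1)/(2·50) = (50 − 1)/2.
Hence E[X] = Σ_{i=1}^{50} (50 − i)/50 = 49/2 ≈ 24.5000.

E[X] = 49/2 = 24.5000.


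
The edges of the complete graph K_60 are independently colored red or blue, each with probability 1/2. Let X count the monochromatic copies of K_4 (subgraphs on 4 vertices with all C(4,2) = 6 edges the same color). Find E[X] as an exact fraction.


Let X = Σ_S X_S over the C(60, 4) = 487635 subsets S of size 4, where X_S = 1 if the K_4 on S is monochromatic.
For a fixed S, the K_4 on S has C(4, 2) = 6 edges. P[all 6 edges red] = (1/2)^6, and likewise for blue, so P[monochromatic] = 2·(1/2)^6 = 2^{1 − 6} = 1/32.
By linearity of expectation: E[X] = C(60, 4) · 2^{1 − 6} = 487635 · 1/32 = 487635/32.
Numerically: E[X] ≈ 15238.594.

E[X] = C(60,4)·2^(1−C(4,2)) = 487635/32 ≈ 15238.594.


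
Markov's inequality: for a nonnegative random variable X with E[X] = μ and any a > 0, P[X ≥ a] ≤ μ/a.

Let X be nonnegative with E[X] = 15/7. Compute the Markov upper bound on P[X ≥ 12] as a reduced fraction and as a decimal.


μ = E[X] = 15/7, a = 12.
Markov: P[X ≥ 12] ≤ μ/a = (15/7)/12 = 5/28.
Numerically: ≈ 0.1786.
(Since a = 12 > μ = 2.1429, the bound 5/28 is < 1 and informative.)

P[X ≥ 12] ≤ 5/28 ≈ 0.1786.


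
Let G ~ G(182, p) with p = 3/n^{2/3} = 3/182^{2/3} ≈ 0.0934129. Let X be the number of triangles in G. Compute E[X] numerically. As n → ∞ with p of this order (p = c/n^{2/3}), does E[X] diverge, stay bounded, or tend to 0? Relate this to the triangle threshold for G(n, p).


Number of potential triangles: C(182, 3) = 988260.
Each occurs with probability p³ ≈ (0.0934129)³ ≈ 8.15118947e-04.
By linearity: E[X] = C(182, 3)·p³ ≈ 988260 · 8.15118947e-04 ≈ 805.549451.
Since α = 2/3 < 1, p = c/n^{2/3} ≫ 1/n is above the triangle threshold p ~ 1/n. Asymptotically E[X] ~ (c³/6)·n^{3(1−α)} = (3³/6)·n^{1} → ∞; triangles are abundant w.h.p.

E[X] ≈ 805.549451; in regime p = Θ(1/n^{2/3}) E[X] diverges (above the triangle threshold p ~ 1/n).


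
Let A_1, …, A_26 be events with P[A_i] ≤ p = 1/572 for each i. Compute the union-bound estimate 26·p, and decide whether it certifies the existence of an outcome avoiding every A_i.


Union bound: P[∪_{i=1}^{26} A_i] ≤ Σ_i P[A_i] ≤ 26·p = 26·(1/572) = 1/22.
Numerically: 1/22 ≈ 0.0454545.
Is 1/22 < 1? YES.
Since P[∪ A_i] ≤ 1/22 < 1, the complement has P[∩ A_i^c] ≥ 1 − 1/22 = 21/22 > 0, so some outcome avoids every A_i.

26·p = 1/22 ≈ 0.0454545; existence CERTIFIED by the union bound.


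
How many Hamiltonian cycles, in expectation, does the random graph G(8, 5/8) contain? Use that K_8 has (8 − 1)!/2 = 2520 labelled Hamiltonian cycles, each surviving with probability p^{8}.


K_8 has (8 − 1)!/2 = 2520 labelled Hamiltonian cycles.
For each such Hamiltonian cycle H, let X_H = 1 if all 8 edges of H are present in G. Then P[X_H = 1] = p^{8} = (5/8)^{8} = 390625/16777216.
By linearity of expectation: E[X] = Σ_H E[X_H] = 2520 · p^{8} = 2520 · 390625/16777216 = 123046875/2097152.
Numerically: E[X] ≈ 58.6733.

E[X] = 2520 · (5/8)^{8} = 123046875/2097152 ≈ 58.6733.


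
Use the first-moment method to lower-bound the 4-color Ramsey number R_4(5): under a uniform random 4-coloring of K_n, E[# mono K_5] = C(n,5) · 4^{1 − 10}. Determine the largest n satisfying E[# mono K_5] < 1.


We need C(n, 5) · 4^{1 − 10} < 1, i.e. C(n, 5) < 4^{10 − 1} = 262144.
Check values of n near the boundary:
  n = 29: C(29, 5) = 118755; 118755 < 262144? YES
  n = 30: C(30, 5) = 142506; 142506 < 262144? YES
  n = 31: C(31, 5) = 169911; 169911 < 262144? YES
  n = 32: C(32, 5) = 201376; 201376 < 262144? YES
  n = 33: C(33, 5) = 237336; 237336 < 262144? YES
  n = 34: C(34, 5) = 278256; 278256 < 262144? NO
  n = 35: C(35, 5) = 324632; 324632 < 262144? NO
The largest n with C(n, 5) < 262144 is n = 33 (where E[X] = 29667/32768 ≈ 0.9053650). Hence R_4(5) > 33, i.e. R_4(5) ≥ 34.

Largest n = 33; hence R_4(5) > 33.


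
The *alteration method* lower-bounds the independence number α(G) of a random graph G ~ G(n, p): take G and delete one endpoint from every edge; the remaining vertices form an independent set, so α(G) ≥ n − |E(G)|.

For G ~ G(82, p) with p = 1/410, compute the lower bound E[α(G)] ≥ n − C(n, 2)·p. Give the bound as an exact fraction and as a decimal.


E[|E(G)|] = C(82, 2)·p = 3321 · (1/410) = 81/10.
E[α(G)] ≥ n − E[|E(G)|] = 82 − 81/10 = 739/10.
Numerically: ≈ 73.900.
(This is only a lower bound; the true E[α(G)] may be larger.)

E[α(G)] ≥ 739/10 ≈ 73.900.


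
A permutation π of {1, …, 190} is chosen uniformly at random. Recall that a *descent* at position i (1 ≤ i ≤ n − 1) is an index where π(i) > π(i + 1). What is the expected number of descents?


Write X = Σ X_I over i = 1, …, 189, with X_I the indicator of one descent.
There are 189 indicators.
For each fixed i, the pair (π(i), π(i+1)) is a uniformly random ordered pair of distinct values from {1, …, 190}; by symmetry P[π(i) > π(i+1)] = 1/2.
By linearity: E[X] = 189 · (1/2) = (190 − 1) · (1/2) = 189/2 ≈ 94.5000.

E[X] = 189/2 = 94.5000.


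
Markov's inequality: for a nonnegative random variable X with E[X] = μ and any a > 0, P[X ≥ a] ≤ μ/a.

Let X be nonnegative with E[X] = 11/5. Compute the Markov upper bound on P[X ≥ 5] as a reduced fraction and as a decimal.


μ = E[X] = 11/5, a = 5.
Markov: P[X ≥ 5] ≤ μ/a = (11/5)/5 = 11/25.
Numerically: ≈ 0.440.
(Since a = 5 > μ = 2.200, the bound 11/25 is < 1 and informative.)

P[X ≥ 5] ≤ 11/25 ≈ 0.440.


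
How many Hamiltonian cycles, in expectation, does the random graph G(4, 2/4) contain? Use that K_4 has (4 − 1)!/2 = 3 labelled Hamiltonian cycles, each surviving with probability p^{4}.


K_4 has (4 − 1)!/2 = 3 labelled Hamiltonian cycles.
For each such Hamiltonian cycle H, let X_H = 1 if all 4 edges of H are present in G. Then P[X_H = 1] = p^{4} = (1/2)^{4} = 1/16.
By linearity of expectation: E[X] = Σ_H E[X_H] = 3 · p^{4} = 3 · 1/16 = 3/16.
Numerically: E[X] ≈ 0.1875.

E[X] = 3 · (1/2)^{4} = 3/16 ≈ 0.1875.


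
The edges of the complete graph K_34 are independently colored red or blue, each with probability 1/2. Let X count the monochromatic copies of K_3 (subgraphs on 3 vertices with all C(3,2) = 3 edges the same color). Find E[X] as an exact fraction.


Let X = Σ_S X_S over the C(34, 3) = 5984 subsets S of size 3, where X_S = 1 if the K_3 on S is monochromatic.
For a fixed S, the K_3 on S has C(3, 2) = 3 edges. P[all 3 edges red] = (1/2)^3, and likewise for blue, so P[monochromatic] = 2·(1/2)^3 = 2^{1 − 3} = 1/4.
By linearity of expectation: E[X] = C(34, 3) · 2^{1 − 3} = 5984 · 1/4 = 1496.
Numerically: E[X] ≈ 1496.00000.

E[X] = C(34,3)·2^(1−C(3,2)) = 1496 ≈ 1496.00000.


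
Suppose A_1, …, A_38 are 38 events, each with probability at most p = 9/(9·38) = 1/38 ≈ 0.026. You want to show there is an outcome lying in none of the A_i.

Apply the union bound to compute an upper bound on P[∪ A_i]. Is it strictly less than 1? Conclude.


Union bound: P[∪_{i=1}^{38} A_i] ≤ Σ_i P[A_i] ≤ 38·p = 38·(1/38) = 1.
Numerically: 1 ≈ 1.000.
Is 1 < 1? NO.
Since the bound 1 is ≥ 1, the union bound is uninformative here; it does NOT by itself certify existence.

38·p = 1 ≈ 1.000; existence NOT certified by the union bound.


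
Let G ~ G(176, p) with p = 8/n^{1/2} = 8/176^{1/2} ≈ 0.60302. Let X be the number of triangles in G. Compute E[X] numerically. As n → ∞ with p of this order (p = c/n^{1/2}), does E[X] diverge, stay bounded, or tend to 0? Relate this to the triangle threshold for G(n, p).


Number of potential triangles: C(176, 3) = 893200.
Each occurs with probability p³ ≈ (0.60302)³ ≈ 2.1928098e-01.
By linearity: E[X] = C(176, 3)·p³ ≈ 893200 · 2.1928098e-01 ≈ 195861.76944.
Since α = 1/2 < 1, p = c/n^{1/2} ≫ 1/n is above the triangle threshold p ~ 1/n. Asymptotically E[X] ~ (c³/6)·n^{3(1−α)} = (8³/6)·n^{1.5} → ∞; triangles are abundant w.h.p.

E[X] ≈ 195861.76944; in regime p = Θ(1/n^{1/2}) E[X] diverges (above the triangle threshold p ~ 1/n).


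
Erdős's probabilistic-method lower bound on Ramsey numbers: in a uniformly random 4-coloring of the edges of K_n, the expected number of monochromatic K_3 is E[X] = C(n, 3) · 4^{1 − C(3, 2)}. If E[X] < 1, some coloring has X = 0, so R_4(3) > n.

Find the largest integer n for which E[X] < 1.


We need C(n, 3) · 4^{1 − 3} < 1, i.e. C(n, 3) < 4^{3 − 1} = 16.
Check values of n near the boundary:
  n = 3: C(3, 3) = 1; 1 < 16? YES
  n = 4: C(4, 3) = 4; 4 < 16? YES
  n = 5: C(5, 3) = 10; 10 < 16? YES
  n = 6: C(6, 3) = 20; 20 < 16? NO
  n = 7: C(7, 3) = 35; 35 < 16? NO
  n = 8: C(8, 3) = 56; 56 < 16? NO
The largest n with C(n, 3) < 16 is n = 5 (where E[X] = 5/8 ≈ 0.625000). Hence R_4(3) > 5, i.e. R_4(3) ≥ 6.

Largest n = 5; hence R_4(3) > 5.


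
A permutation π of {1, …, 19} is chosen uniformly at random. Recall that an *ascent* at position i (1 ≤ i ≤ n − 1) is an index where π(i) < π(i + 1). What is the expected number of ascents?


Write X = Σ X_I over i = 1, …, 18, with X_I the indicator of one ascent.
There are 18 indicators.
For each fixed i, the pair (π(i), π(i+1)) is a uniformly random ordered pair of distinct values from {1, …, 19}; by symmetry P[π(i) < π(i+1)] = 1/2.
By linearity: E[X] = 18 · (1/2) = (19 − 1) · (1/2) = 9 ≈ 9.0000.

E[X] = 9 = 9.0000.


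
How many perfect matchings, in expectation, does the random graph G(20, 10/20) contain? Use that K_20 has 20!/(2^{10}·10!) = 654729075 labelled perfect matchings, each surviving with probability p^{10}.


K_20 has 20!/(2^{10}·10!) = 654729075 labelled perfect matchings.
For each such perfect matching H, let X_H = 1 if all 10 edges of H are present in G. Then P[X_H = 1] = p^{10} = (1/2)^{10} = 1/1024.
By linearity: E[X] = Σ_H E[X_H] = 654729075 · p^{10} = 654729075 · 1/1024 = 654729075/1024.
Numerically: E[X] ≈ 6.39e+05.

E[X] = 654729075 · (1/2)^{10} = 654729075/1024 ≈ 6.39e+05.


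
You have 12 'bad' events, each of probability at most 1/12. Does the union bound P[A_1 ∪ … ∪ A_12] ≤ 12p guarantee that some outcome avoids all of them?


Union bound: P[∪_{i=1}^{12} A_i] ≤ Σ_i P[A_i] ≤ 12·p = 12·(1/12) = 1.
Numerically: 1 ≈ 1.00000.
Is 1 < 1? NO.
Since the bound 1 is ≥ 1, the union bound is uninformative here; it does NOT by itself certify existence.

12·p = 1 ≈ 1.00000; existence NOT certified by the union bound.


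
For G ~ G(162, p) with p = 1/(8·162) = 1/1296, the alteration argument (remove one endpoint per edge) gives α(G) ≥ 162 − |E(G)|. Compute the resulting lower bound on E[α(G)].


E[|E(G)|] = C(162, 2)·p = 13041 · (1/1296) = 161/16.
E[α(G)] ≥ n − E[|E(G)|] = 162 − 161/16 = 2431/16.
Numerically: ≈ 151.937500.
(This is only a lower bound; the true E[α(G)] may be larger.)

E[α(G)] ≥ 2431/16 ≈ 151.937500.


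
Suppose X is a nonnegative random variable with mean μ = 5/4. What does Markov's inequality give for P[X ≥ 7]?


μ = E[X] = 5/4, a = 7.
Markov: P[X ≥ 7] ≤ μ/a = (5/4)/7 = 5/28.
Numerically: ≈ 0.1786.
(Since a = 7 > μ = 1.2500, the bound 5/28 is < 1 and informative.)

P[X ≥ 7] ≤ 5/28 ≈ 0.1786.


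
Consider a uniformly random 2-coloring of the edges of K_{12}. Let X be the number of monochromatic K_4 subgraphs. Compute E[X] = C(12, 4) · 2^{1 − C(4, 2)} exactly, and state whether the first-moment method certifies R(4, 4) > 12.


E[X] = C(12, 4) · 2^{1 − 6} = 495 · 2^{−5} = 495/32.
As a reduced fraction: E[X] = 495/32 ≈ 15.46875.
Is E[X] < 1? NO.
Since E[X] ≥ 1, the first-moment bound is inconclusive at n = 12; it does NOT by itself certify R(4, 4) > 12.

E[X] = 495/32 ≈ 15.46875; E[X] ≥ 1; first-moment method inconclusive here.


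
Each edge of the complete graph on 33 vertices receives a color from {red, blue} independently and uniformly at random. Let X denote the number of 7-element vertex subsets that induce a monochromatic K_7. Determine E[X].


Let X = Σ_S X_S over the C(33, 7) = 4272048 subsets S of size 7, where X_S = 1 if the K_7 on S is monochromatic.
For a fixed S, the K_7 on S has C(7, 2) = 21 edges. P[all 21 edges red] = (1/2)^21, and likewise for blue, so P[monochromatic] = 2·(1/2)^21 = 2^{1 − 21} = 1/1048576.
By linearity: E[X] = C(33, 7) · 2^{1 − 21} = 4272048 · 1/1048576 = 267003/65536.
Numerically: E[X] ≈ 4.074.

E[X] = C(33,7)·2^(1−C(7,2)) = 267003/65536 ≈ 4.074.
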